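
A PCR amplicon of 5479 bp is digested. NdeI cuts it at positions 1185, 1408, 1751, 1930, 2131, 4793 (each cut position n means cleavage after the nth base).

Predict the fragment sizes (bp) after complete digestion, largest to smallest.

Linear molecule, 6 cuts → 7 fragments:
  1185 − 0 = 1185 bp
  1408 − 1185 = 223 bp
  1751 − 1408 = 343 bp
  1930 − 1751 = 179 bp
  2131 − 1930 = 201 bp
  4793 − 2131 = 2662 bp
  5479 − 4793 = 686 bp
Sorted largest to smallest: 2662, 1185, 686, 343, 223, 201, 179 bp.

2662, 1185, 686, 343, 223, 201, 179 bp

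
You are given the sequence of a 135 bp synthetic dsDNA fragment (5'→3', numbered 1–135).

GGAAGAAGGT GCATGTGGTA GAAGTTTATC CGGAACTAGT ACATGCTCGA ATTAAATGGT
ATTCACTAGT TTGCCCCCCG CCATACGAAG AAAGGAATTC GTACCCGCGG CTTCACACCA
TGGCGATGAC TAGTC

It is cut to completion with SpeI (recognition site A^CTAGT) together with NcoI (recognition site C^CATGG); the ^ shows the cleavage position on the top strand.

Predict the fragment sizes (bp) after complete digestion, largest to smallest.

53, 35, 30, 11, 6 bp

SpeI sites (ACTAGT) start at positions 35, 65, 129.
SpeI cuts after the first base of each site, so after positions 35, 65, 129.
The NcoI site (CCATGG) starts at position 118.
NcoI cuts after the first base of each site, so after position 118.
Combined cut positions: 35, 65, 118, 129.
Linear molecule, 4 cuts → 5 fragments:
  1–35 → 35 bp
  36–65 → 30 bp
  66–118 → 53 bp
  119–129 → 11 bp
  130–135 → 6 bp
Sorted largest to smallest: 53, 35, 30, 11, 6 bp.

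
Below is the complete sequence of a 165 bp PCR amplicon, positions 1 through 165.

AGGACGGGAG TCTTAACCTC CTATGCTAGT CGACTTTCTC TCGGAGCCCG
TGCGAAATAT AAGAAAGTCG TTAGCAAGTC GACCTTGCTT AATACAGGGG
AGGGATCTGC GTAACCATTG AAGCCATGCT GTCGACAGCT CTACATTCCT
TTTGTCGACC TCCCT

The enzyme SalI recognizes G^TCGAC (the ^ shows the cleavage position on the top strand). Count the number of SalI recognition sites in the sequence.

GTCGAC occurs starting at positions 29, 78, 131, 154.
SalI cuts at 4 sites.

4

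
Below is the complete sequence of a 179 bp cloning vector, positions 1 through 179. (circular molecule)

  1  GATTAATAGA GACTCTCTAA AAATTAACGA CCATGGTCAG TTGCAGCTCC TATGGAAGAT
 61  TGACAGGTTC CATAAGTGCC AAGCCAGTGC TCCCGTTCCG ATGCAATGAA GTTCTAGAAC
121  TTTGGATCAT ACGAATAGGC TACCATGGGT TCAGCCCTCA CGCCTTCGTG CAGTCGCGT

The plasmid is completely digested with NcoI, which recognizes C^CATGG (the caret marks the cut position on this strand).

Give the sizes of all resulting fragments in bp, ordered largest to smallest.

NcoI sites (CCATGG) start at positions 31, 143.
NcoI cuts after the first base of each site, so after positions 31, 143.
Circular molecule, 2 cuts → 2 fragments:
  32–143 → 112 bp
  144–179 then 1–31 → 36 + 31 = 67 bp
Sorted largest to smallest: 112, 67 bp.

112, 67 bp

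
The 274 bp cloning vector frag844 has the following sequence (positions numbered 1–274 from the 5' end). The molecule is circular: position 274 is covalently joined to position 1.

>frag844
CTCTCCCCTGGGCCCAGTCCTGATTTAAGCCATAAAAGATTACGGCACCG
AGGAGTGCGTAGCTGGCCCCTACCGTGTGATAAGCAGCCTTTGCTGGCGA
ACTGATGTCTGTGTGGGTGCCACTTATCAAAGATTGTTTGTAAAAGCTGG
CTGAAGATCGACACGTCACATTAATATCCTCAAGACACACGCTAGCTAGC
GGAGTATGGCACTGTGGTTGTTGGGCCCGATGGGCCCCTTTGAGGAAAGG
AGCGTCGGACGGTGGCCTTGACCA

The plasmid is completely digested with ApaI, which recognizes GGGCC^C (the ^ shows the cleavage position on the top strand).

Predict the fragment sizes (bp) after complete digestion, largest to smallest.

213, 52, 9 bp

ApaI sites (GGGCCC) start at positions 10, 223, 232.
ApaI cuts after base 5 of each site (before the last base), so after positions 14, 227, 236.
Circular molecule, 3 cuts → 3 fragments:
  15–227 → 213 bp
  228–236 → 9 bp
  237–274 then 1–14 → 38 + 14 = 52 bp
Sorted largest to smallest: 213, 52, 9 bp.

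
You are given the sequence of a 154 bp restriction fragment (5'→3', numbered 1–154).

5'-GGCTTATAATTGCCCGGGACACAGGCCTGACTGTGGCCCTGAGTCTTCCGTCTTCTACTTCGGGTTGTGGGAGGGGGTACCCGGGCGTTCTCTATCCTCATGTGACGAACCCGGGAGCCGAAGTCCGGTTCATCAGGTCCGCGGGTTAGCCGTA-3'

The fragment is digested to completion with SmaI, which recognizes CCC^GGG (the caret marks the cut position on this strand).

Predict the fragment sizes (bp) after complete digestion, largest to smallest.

SmaI sites (CCCGGG) start at positions 13, 80, 110.
SmaI cuts after base 3 of each site, so after positions 15, 82, 112.
Linear molecule, 3 cuts → 4 fragments:
  1–15 → 15 bp
  16–82 → 67 bp
  83–112 → 30 bp
  113–154 → 42 bp
Sorted largest to smallest: 67, 42, 30, 15 bp.

67, 42, 30, 15 bp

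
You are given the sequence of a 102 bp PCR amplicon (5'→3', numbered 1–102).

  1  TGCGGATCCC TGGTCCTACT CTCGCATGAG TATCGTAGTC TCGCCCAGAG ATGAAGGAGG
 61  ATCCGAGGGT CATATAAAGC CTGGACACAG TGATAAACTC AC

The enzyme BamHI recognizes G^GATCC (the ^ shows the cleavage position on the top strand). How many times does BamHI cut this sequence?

2

GGATCC occurs starting at positions 4, 59.
BamHI cuts at 2 sites.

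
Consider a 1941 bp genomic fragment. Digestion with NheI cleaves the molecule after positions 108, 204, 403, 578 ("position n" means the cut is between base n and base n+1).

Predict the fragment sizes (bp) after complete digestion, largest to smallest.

1363, 199, 175, 108, 96 bp

Linear molecule, 4 cuts → 5 fragments:
  108 − 0 = 108 bp
  204 − 108 = 96 bp
  403 − 204 = 199 bp
  578 − 403 = 175 bp
  1941 − 578 = 1363 bp
Sorted largest to smallest: 1363, 199, 175, 108, 96 bp.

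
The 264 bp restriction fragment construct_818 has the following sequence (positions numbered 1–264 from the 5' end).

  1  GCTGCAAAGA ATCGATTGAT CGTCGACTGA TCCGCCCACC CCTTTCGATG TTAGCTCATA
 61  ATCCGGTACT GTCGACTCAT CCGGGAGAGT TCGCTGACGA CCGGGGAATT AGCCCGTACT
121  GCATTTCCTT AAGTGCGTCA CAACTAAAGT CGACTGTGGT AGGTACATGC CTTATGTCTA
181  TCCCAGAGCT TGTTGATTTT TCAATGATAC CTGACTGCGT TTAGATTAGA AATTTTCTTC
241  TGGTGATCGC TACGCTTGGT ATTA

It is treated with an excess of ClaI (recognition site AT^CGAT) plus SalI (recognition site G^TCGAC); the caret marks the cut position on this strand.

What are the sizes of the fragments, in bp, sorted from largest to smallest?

115, 78, 49, 12, 10 bp

The ClaI site (ATCGAT) starts at position 11.
ClaI cuts after base 2 of each site, so after position 12.
SalI sites (GTCGAC) start at positions 22, 71, 149.
SalI cuts after the first base of each site, so after positions 22, 71, 149.
Combined cut positions: 12, 22, 71, 149.
Linear molecule, 4 cuts → 5 fragments:
  1–12 → 12 bp
  13–22 → 10 bp
  23–71 → 49 bp
  72–149 → 78 bp
  150–264 → 115 bp
Sorted largest to smallest: 115, 78, 49, 12, 10 bp.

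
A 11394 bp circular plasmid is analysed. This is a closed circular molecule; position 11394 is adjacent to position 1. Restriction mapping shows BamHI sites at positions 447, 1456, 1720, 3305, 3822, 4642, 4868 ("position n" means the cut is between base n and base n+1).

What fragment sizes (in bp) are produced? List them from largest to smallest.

6973, 1585, 1009, 820, 517, 264, 226 bp

Circular molecule, 7 cuts → 7 fragments:
  1456 − 447 = 1009 bp
  1720 − 1456 = 264 bp
  3305 − 1720 = 1585 bp
  3822 − 3305 = 517 bp
  4642 − 3822 = 820 bp
  4868 − 4642 = 226 bp
  wrap: 11394 − 4868 + 447 = 6973 bp
Sorted largest to smallest: 6973, 1585, 1009, 820, 517, 264, 226 bp.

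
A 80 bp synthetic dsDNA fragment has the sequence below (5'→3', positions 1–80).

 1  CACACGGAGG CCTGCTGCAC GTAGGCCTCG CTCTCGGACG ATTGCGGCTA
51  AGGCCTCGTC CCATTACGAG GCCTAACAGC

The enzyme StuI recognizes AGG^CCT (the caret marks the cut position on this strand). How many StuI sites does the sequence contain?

AGGCCT occurs starting at positions 8, 23, 51, 69.
StuI cuts at 4 sites.

4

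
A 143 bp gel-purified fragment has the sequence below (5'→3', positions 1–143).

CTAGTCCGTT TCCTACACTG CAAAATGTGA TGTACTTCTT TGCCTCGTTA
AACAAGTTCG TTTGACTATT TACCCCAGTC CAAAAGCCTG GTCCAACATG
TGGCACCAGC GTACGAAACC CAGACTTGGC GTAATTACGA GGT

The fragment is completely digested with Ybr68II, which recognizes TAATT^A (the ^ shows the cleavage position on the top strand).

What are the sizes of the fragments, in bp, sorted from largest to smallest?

The Ybr68II site (TAATTA) starts at position 132.
Ybr68II cuts after base 5 of each site (before the last base), so after position 136.
Linear molecule, 1 cut → 2 fragments:
  1–136 → 136 bp
  137–143 → 7 bp
Sorted largest to smallest: 136, 7 bp.

136, 7 bp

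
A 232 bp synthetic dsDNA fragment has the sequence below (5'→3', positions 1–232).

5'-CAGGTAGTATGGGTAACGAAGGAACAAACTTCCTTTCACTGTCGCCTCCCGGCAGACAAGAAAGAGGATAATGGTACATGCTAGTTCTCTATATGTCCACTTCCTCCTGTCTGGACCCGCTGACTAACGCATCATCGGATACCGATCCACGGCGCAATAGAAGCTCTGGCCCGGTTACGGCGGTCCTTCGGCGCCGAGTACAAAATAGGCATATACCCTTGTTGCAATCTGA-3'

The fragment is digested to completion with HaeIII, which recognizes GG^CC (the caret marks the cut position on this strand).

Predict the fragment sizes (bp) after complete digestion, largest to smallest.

The HaeIII site (GGCC) starts at position 168.
HaeIII cuts after base 2 of each site, so after position 169.
Linear molecule, 1 cut → 2 fragments:
  1–169 → 169 bp
  170–232 → 63 bp
Sorted largest to smallest: 169, 63 bp.

169, 63 bp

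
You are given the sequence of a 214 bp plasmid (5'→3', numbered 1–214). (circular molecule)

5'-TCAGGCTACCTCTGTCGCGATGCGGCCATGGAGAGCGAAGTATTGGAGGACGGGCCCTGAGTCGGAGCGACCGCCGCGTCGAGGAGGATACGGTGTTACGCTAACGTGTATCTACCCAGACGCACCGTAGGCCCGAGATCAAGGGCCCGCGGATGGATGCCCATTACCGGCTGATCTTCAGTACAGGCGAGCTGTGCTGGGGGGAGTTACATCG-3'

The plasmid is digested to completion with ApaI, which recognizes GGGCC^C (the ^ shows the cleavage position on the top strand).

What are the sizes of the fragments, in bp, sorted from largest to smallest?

123, 91 bp

ApaI sites (GGGCCC) start at positions 52, 143.
ApaI cuts after base 5 of each site (before the last base), so after positions 56, 147.
Circular molecule, 2 cuts → 2 fragments:
  57–147 → 91 bp
  148–214 then 1–56 → 67 + 56 = 123 bp
Sorted largest to smallest: 123, 91 bp.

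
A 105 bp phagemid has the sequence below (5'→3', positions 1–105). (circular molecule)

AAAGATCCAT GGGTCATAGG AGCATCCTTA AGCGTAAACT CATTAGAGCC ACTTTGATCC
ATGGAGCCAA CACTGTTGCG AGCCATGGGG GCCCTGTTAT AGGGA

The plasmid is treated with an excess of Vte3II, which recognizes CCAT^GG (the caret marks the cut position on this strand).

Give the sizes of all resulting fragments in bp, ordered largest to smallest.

52, 29, 24 bp

Vte3II sites (CCATGG) start at positions 7, 59, 83.
Vte3II cuts after base 4 of each site, so after positions 10, 62, 86.
Circular molecule, 3 cuts → 3 fragments:
  11–62 → 52 bp
  63–86 → 24 bp
  87–105 then 1–10 → 19 + 10 = 29 bp
Sorted largest to smallest: 52, 29, 24 bp.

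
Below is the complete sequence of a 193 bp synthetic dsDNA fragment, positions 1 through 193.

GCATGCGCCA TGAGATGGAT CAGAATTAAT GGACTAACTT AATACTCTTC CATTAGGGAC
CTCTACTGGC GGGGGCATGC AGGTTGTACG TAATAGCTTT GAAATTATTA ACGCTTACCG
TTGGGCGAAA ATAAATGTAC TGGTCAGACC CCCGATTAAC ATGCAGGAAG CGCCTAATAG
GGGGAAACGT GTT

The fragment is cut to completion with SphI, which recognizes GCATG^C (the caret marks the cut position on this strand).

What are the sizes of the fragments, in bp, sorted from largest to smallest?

SphI sites (GCATGC) start at positions 1, 75.
SphI cuts after base 5 of each site (before the last base), so after positions 5, 79.
Linear molecule, 2 cuts → 3 fragments:
  1–5 → 5 bp
  6–79 → 74 bp
  80–193 → 114 bp
Sorted largest to smallest: 114, 74, 5 bp.

114, 74, 5 bp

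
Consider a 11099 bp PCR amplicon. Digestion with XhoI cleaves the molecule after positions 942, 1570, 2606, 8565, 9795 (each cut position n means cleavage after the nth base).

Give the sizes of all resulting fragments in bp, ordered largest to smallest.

5959, 1304, 1230, 1036, 942, 628 bp

Linear molecule, 5 cuts → 6 fragments:
  942 − 0 = 942 bp
  1570 − 942 = 628 bp
  2606 − 1570 = 1036 bp
  8565 − 2606 = 5959 bp
  9795 − 8565 = 1230 bp
  11099 − 9795 = 1304 bp
Sorted largest to smallest: 5959, 1304, 1230, 1036, 942, 628 bp.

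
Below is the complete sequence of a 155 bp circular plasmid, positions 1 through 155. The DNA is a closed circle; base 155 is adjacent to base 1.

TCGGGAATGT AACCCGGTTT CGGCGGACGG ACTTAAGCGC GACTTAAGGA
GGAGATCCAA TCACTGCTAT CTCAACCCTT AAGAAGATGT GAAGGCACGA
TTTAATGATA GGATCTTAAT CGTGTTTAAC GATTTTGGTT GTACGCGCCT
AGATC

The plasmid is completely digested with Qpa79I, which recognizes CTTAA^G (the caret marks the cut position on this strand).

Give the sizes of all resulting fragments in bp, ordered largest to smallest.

109, 35, 11 bp

Qpa79I sites (CTTAAG) start at positions 32, 43, 78.
Qpa79I cuts after base 5 of each site (before the last base), so after positions 36, 47, 82.
Circular molecule, 3 cuts → 3 fragments:
  37–47 → 11 bp
  48–82 → 35 bp
  83–155 then 1–36 → 73 + 36 = 109 bp
Sorted largest to smallest: 109, 35, 11 bp.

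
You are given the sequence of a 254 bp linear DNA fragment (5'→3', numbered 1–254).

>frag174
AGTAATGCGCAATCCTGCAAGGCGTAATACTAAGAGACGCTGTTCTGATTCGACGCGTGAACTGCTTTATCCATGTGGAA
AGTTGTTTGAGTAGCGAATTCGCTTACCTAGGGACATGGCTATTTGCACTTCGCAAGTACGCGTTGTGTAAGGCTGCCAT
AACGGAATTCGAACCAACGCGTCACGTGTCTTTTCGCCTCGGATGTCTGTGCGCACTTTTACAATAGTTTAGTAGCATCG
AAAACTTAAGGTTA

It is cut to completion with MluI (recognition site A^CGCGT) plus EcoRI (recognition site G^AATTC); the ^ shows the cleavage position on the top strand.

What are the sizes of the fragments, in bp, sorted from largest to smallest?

MluI sites (ACGCGT) start at positions 53, 139, 177.
MluI cuts after the first base of each site, so after positions 53, 139, 177.
EcoRI sites (GAATTC) start at positions 96, 165.
EcoRI cuts after the first base of each site, so after positions 96, 165.
Combined cut positions: 53, 96, 139, 165, 177.
Linear molecule, 5 cuts → 6 fragments:
  1–53 → 53 bp
  54–96 → 43 bp
  97–139 → 43 bp
  140–165 → 26 bp
  166–177 → 12 bp
  178–254 → 77 bp
Sorted largest to smallest: 77, 53, 43, 43, 26, 12 bp.

77, 53, 43, 43, 26, 12 bp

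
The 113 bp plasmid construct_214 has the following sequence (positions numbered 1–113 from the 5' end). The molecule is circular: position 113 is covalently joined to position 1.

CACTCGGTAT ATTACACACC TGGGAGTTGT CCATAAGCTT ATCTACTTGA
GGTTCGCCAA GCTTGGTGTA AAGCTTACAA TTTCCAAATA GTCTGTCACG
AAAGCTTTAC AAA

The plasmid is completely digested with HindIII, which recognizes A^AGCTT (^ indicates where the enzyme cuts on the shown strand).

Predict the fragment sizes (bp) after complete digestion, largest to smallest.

46, 31, 24, 12 bp

HindIII sites (AAGCTT) start at positions 35, 59, 71, 102.
HindIII cuts after the first base of each site, so after positions 35, 59, 71, 102.
Circular molecule, 4 cuts → 4 fragments:
  36–59 → 24 bp
  60–71 → 12 bp
  72–102 → 31 bp
  103–113 then 1–35 → 11 + 35 = 46 bp
Sorted largest to smallest: 46, 31, 24, 12 bp.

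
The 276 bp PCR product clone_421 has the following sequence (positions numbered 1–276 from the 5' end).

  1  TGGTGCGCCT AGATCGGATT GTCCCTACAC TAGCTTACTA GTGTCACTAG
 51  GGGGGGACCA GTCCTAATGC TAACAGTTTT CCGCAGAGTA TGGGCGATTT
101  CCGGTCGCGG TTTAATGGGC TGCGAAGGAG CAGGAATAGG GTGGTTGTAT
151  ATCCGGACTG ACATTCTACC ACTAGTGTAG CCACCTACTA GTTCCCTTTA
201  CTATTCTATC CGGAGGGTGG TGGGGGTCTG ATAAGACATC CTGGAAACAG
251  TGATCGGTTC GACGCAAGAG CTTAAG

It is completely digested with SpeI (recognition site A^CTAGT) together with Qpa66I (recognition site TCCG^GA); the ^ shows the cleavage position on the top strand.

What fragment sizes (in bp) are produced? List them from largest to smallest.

118, 64, 37, 25, 16, 16 bp

SpeI sites (ACTAGT) start at positions 37, 171, 187.
SpeI cuts after the first base of each site, so after positions 37, 171, 187.
Qpa66I sites (TCCGGA) start at positions 152, 209.
Qpa66I cuts after base 4 of each site, so after positions 155, 212.
Combined cut positions: 37, 155, 171, 187, 212.
Linear molecule, 5 cuts → 6 fragments:
  1–37 → 37 bp
  38–155 → 118 bp
  156–171 → 16 bp
  172–187 → 16 bp
  188–212 → 25 bp
  213–276 → 64 bp
Sorted largest to smallest: 118, 64, 37, 25, 16, 16 bp.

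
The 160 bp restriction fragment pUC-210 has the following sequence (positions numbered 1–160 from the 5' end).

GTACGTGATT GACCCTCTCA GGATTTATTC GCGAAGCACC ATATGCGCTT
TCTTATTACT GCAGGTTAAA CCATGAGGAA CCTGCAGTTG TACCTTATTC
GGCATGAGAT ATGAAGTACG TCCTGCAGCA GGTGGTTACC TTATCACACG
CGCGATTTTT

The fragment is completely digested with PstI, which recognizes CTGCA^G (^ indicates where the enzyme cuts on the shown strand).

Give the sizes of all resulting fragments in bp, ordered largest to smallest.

PstI sites (CTGCAG) start at positions 59, 82, 123.
PstI cuts after base 5 of each site (before the last base), so after positions 63, 86, 127.
Linear molecule, 3 cuts → 4 fragments:
  1–63 → 63 bp
  64–86 → 23 bp
  87–127 → 41 bp
  128–160 → 33 bp
Sorted largest to smallest: 63, 41, 33, 23 bp.

63, 41, 33, 23 bp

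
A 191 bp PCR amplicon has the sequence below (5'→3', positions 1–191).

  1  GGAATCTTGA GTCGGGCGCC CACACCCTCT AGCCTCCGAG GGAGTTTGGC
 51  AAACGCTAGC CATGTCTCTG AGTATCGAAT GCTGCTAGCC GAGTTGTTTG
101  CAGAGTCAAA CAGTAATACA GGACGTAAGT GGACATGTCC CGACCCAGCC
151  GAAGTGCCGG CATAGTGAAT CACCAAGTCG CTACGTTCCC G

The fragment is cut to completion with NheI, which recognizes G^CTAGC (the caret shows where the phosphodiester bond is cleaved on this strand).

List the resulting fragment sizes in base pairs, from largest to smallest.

NheI sites (GCTAGC) start at positions 55, 84.
NheI cuts after the first base of each site, so after positions 55, 84.
Linear molecule, 2 cuts → 3 fragments:
  1–55 → 55 bp
  56–84 → 29 bp
  85–191 → 107 bp
Sorted largest to smallest: 107, 55, 29 bp.

107, 55, 29 bp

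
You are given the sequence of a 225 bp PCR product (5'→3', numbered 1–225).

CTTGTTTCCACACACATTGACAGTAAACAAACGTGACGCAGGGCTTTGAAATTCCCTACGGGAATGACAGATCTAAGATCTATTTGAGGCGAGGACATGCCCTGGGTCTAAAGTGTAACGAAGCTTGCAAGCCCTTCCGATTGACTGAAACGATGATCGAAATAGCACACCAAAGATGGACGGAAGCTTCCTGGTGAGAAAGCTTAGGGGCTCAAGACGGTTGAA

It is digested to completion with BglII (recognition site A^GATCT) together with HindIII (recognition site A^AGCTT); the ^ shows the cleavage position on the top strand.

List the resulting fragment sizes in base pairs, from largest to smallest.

BglII sites (AGATCT) start at positions 69, 76.
BglII cuts after the first base of each site, so after positions 69, 76.
HindIII sites (AAGCTT) start at positions 121, 184, 200.
HindIII cuts after the first base of each site, so after positions 121, 184, 200.
Combined cut positions: 69, 76, 121, 184, 200.
Linear molecule, 5 cuts → 6 fragments:
  1–69 → 69 bp
  70–76 → 7 bp
  77–121 → 45 bp
  122–184 → 63 bp
  185–200 → 16 bp
  201–225 → 25 bp
Sorted largest to smallest: 69, 63, 45, 25, 16, 7 bp.

69, 63, 45, 25, 16, 7 bp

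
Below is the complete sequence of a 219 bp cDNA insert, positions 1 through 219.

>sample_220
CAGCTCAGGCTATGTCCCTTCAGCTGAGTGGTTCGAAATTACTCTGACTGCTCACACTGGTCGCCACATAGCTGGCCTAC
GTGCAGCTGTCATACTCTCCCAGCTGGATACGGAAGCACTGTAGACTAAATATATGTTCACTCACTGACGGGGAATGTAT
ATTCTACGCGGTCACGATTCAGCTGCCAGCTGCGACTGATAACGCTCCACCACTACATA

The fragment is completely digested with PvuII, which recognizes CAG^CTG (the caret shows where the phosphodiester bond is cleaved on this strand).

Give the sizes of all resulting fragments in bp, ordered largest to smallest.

79, 63, 30, 23, 17, 7 bp

PvuII sites (CAGCTG) start at positions 21, 84, 101, 180, 187.
PvuII cuts after base 3 of each site, so after positions 23, 86, 103, 182, 189.
Linear molecule, 5 cuts → 6 fragments:
  1–23 → 23 bp
  24–86 → 63 bp
  87–103 → 17 bp
  104–182 → 79 bp
  183–189 → 7 bp
  190–219 → 30 bp
Sorted largest to smallest: 79, 63, 30, 23, 17, 7 bp.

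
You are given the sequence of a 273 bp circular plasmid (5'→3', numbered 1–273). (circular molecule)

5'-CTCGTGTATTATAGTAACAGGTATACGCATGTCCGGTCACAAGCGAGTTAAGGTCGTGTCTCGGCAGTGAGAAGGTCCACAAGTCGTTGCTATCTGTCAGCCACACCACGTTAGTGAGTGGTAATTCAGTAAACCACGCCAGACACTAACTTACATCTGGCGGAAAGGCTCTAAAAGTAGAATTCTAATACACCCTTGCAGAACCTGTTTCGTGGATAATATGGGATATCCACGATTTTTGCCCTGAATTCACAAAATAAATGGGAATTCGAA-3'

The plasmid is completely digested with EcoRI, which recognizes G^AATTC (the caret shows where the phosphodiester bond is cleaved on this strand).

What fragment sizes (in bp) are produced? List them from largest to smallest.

EcoRI sites (GAATTC) start at positions 180, 246, 265.
EcoRI cuts after the first base of each site, so after positions 180, 246, 265.
Circular molecule, 3 cuts → 3 fragments:
  181–246 → 66 bp
  247–265 → 19 bp
  266–273 then 1–180 → 8 + 180 = 188 bp
Sorted largest to smallest: 188, 66, 19 bp.

188, 66, 19 bp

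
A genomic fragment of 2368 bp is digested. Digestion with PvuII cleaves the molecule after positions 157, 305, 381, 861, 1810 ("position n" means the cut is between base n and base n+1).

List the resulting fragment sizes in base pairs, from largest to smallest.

Linear molecule, 5 cuts → 6 fragments:
  157 − 0 = 157 bp
  305 − 157 = 148 bp
  381 − 305 = 76 bp
  861 − 381 = 480 bp
  1810 − 861 = 949 bp
  2368 − 1810 = 558 bp
Sorted largest to smallest: 949, 558, 480, 157, 148, 76 bp.

949, 558, 480, 157, 148, 76 bp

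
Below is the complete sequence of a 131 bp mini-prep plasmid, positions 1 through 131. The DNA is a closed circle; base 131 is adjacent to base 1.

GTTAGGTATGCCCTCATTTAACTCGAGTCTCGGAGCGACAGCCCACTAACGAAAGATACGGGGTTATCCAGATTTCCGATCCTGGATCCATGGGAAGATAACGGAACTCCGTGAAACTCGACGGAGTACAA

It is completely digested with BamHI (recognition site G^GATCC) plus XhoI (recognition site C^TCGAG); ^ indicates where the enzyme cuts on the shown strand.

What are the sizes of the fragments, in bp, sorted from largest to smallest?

69, 62 bp

The BamHI site (GGATCC) starts at position 84.
BamHI cuts after the first base of each site, so after position 84.
The XhoI site (CTCGAG) starts at position 22.
XhoI cuts after the first base of each site, so after position 22.
Combined cut positions: 22, 84.
Circular molecule, 2 cuts → 2 fragments:
  23–84 → 62 bp
  85–131 then 1–22 → 47 + 22 = 69 bp
Sorted largest to smallest: 69, 62 bp.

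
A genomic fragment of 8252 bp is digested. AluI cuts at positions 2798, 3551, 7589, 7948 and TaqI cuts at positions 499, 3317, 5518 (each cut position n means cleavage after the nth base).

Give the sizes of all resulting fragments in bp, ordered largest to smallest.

Combined cut positions (sorted): 499, 2798, 3317, 3551, 5518, 7589, 7948.
Linear molecule, 7 cuts → 8 fragments:
  499 − 0 = 499 bp
  2798 − 499 = 2299 bp
  3317 − 2798 = 519 bp
  3551 − 3317 = 234 bp
  5518 − 3551 = 1967 bp
  7589 − 5518 = 2071 bp
  7948 − 7589 = 359 bp
  8252 − 7948 = 304 bp
Sorted largest to smallest: 2299, 2071, 1967, 519, 499, 359, 304, 234 bp.

2299, 2071, 1967, 519, 499, 359, 304, 234 bp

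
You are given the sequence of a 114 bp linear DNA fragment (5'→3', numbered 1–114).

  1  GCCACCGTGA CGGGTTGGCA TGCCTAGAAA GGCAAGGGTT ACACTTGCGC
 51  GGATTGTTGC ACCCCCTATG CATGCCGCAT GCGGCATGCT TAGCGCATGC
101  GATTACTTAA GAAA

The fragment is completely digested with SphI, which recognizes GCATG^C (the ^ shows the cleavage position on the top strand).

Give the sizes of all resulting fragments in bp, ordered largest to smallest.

52, 22, 15, 11, 7, 7 bp

SphI sites (GCATGC) start at positions 18, 70, 77, 84, 95.
SphI cuts after base 5 of each site (before the last base), so after positions 22, 74, 81, 88, 99.
Linear molecule, 5 cuts → 6 fragments:
  1–22 → 22 bp
  23–74 → 52 bp
  75–81 → 7 bp
  82–88 → 7 bp
  89–99 → 11 bp
  100–114 → 15 bp
Sorted largest to smallest: 52, 22, 15, 11, 7, 7 bp.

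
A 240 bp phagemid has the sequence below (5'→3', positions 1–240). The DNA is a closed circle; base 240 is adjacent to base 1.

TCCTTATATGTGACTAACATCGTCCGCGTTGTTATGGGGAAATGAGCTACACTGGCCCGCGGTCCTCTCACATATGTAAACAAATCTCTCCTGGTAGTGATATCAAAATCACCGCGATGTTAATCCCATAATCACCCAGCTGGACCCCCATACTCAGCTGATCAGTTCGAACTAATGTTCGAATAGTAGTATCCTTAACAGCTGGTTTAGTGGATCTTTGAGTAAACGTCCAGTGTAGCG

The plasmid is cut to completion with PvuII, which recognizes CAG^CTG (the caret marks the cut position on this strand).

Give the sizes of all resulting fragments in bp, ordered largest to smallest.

178, 44, 18 bp

PvuII sites (CAGCTG) start at positions 137, 155, 199.
PvuII cuts after base 3 of each site, so after positions 139, 157, 201.
Circular molecule, 3 cuts → 3 fragments:
  140–157 → 18 bp
  158–201 → 44 bp
  202–240 then 1–139 → 39 + 139 = 178 bp
Sorted largest to smallest: 178, 44, 18 bp.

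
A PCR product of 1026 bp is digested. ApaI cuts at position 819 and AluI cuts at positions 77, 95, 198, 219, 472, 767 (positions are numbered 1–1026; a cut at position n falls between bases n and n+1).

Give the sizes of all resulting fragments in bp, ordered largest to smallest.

Combined cut positions (sorted): 77, 95, 198, 219, 472, 767, 819.
Linear molecule, 7 cuts → 8 fragments:
  77 − 0 = 77 bp
  95 − 77 = 18 bp
  198 − 95 = 103 bp
  219 − 198 = 21 bp
  472 − 219 = 253 bp
  767 − 472 = 295 bp
  819 − 767 = 52 bp
  1026 − 819 = 207 bp
Sorted largest to smallest: 295, 253, 207, 103, 77, 52, 21, 18 bp.

295, 253, 207, 103, 77, 52, 21, 18 bp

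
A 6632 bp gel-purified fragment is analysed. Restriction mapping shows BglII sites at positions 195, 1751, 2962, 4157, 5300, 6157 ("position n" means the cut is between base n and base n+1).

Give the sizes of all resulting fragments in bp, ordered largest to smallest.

Linear molecule, 6 cuts → 7 fragments:
  195 − 0 = 195 bp
  1751 − 195 = 1556 bp
  2962 − 1751 = 1211 bp
  4157 − 2962 = 1195 bp
  5300 − 4157 = 1143 bp
  6157 − 5300 = 857 bp
  6632 − 6157 = 475 bp
Sorted largest to smallest: 1556, 1211, 1195, 1143, 857, 475, 195 bp.

1556, 1211, 1195, 1143, 857, 475, 195 bp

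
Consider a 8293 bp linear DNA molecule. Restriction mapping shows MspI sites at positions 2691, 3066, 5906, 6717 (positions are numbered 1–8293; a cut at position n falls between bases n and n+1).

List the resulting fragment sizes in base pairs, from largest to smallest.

Linear molecule, 4 cuts → 5 fragments:
  2691 − 0 = 2691 bp
  3066 − 2691 = 375 bp
  5906 − 3066 = 2840 bp
  6717 − 5906 = 811 bp
  8293 − 6717 = 1576 bp
Sorted largest to smallest: 2840, 2691, 1576, 811, 375 bp.

2840, 2691, 1576, 811, 375 bp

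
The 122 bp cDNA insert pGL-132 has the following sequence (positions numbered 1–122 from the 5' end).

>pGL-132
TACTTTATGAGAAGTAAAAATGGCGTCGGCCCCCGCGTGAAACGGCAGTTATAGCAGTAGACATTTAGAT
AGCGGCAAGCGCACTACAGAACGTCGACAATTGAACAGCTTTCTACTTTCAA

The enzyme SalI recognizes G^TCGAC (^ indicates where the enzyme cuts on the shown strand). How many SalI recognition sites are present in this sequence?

GTCGAC occurs starting at position 93.
SalI cuts at 1 site.

1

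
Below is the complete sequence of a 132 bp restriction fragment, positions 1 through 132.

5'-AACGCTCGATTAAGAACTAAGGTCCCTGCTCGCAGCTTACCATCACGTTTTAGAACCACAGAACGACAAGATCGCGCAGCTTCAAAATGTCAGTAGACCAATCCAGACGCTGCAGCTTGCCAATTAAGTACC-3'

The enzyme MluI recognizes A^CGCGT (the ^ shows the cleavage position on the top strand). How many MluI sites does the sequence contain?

0

No occurrence of ACGCGT is present in the sequence.
MluI does not cut: 0 sites.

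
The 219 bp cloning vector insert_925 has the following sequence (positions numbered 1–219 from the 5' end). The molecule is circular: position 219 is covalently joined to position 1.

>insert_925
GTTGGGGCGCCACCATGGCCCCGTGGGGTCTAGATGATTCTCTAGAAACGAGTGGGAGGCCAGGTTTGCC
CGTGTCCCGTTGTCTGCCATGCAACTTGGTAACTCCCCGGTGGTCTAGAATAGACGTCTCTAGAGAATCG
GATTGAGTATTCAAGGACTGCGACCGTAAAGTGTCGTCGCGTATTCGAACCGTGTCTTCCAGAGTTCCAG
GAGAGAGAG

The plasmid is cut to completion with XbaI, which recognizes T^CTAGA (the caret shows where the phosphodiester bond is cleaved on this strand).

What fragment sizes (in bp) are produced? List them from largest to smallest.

XbaI sites (TCTAGA) start at positions 29, 41, 114, 129.
XbaI cuts after the first base of each site, so after positions 29, 41, 114, 129.
Circular molecule, 4 cuts → 4 fragments:
  30–41 → 12 bp
  42–114 → 73 bp
  115–129 → 15 bp
  130–219 then 1–29 → 90 + 29 = 119 bp
Sorted largest to smallest: 119, 73, 15, 12 bp.

119, 73, 15, 12 bp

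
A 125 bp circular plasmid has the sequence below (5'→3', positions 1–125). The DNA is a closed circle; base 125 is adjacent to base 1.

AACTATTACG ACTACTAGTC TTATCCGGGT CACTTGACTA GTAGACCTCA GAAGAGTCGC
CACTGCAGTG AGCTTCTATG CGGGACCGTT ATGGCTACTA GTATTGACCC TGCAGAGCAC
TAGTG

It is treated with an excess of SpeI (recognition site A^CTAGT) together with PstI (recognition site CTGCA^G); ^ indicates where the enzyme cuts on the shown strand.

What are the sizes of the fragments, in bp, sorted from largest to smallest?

SpeI sites (ACTAGT) start at positions 14, 37, 97, 119.
SpeI cuts after the first base of each site, so after positions 14, 37, 97, 119.
PstI sites (CTGCAG) start at positions 63, 110.
PstI cuts after base 5 of each site (before the last base), so after positions 67, 114.
Combined cut positions: 14, 37, 67, 97, 114, 119.
Circular molecule, 6 cuts → 6 fragments:
  15–37 → 23 bp
  38–67 → 30 bp
  68–97 → 30 bp
  98–114 → 17 bp
  115–119 → 5 bp
  120–125 then 1–14 → 6 + 14 = 20 bp
Sorted largest to smallest: 30, 30, 23, 20, 17, 5 bp.

30, 30, 23, 20, 17, 5 bp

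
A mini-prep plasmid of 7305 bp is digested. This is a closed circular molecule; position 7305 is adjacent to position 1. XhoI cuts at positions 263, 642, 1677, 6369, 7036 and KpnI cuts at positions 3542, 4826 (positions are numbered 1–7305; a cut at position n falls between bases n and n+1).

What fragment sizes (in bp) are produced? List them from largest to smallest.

Combined cut positions (sorted): 263, 642, 1677, 3542, 4826, 6369, 7036.
Circular molecule, 7 cuts → 7 fragments:
  642 − 263 = 379 bp
  1677 − 642 = 1035 bp
  3542 − 1677 = 1865 bp
  4826 − 3542 = 1284 bp
  6369 − 4826 = 1543 bp
  7036 − 6369 = 667 bp
  wrap: 7305 − 7036 + 263 = 532 bp
Sorted largest to smallest: 1865, 1543, 1284, 1035, 667, 532, 379 bp.

1865, 1543, 1284, 1035, 667, 532, 379 bp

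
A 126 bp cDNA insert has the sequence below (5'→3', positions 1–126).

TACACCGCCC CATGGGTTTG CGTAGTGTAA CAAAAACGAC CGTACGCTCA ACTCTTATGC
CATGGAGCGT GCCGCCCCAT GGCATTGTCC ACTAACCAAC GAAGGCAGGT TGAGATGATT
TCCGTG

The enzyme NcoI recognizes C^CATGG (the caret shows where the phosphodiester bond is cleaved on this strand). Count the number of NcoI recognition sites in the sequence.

CCATGG occurs starting at positions 10, 60, 77.
NcoI cuts at 3 sites.

3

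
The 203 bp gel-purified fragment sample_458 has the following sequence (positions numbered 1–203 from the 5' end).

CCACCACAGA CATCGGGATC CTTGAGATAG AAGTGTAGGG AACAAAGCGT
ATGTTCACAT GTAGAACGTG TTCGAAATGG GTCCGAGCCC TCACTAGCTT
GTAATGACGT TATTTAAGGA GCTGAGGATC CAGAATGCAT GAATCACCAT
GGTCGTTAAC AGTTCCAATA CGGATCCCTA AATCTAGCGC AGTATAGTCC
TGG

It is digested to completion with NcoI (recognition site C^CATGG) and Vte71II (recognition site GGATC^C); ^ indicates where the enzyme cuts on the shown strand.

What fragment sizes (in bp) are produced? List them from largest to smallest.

110, 29, 27, 20, 17 bp

The NcoI site (CCATGG) starts at position 147.
NcoI cuts after the first base of each site, so after position 147.
Vte71II sites (GGATCC) start at positions 16, 126, 172.
Vte71II cuts after base 5 of each site (before the last base), so after positions 20, 130, 176.
Combined cut positions: 20, 130, 147, 176.
Linear molecule, 4 cuts → 5 fragments:
  1–20 → 20 bp
  21–130 → 110 bp
  131–147 → 17 bp
  148–176 → 29 bp
  177–203 → 27 bp
Sorted largest to smallest: 110, 29, 27, 20, 17 bp.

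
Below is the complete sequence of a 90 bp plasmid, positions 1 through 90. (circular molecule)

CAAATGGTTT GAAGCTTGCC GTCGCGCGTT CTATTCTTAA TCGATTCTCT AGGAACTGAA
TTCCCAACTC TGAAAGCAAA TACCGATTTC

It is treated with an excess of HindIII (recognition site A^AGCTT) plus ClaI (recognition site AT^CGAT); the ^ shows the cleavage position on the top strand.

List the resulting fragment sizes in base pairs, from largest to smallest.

The HindIII site (AAGCTT) starts at position 12.
HindIII cuts after the first base of each site, so after position 12.
The ClaI site (ATCGAT) starts at position 40.
ClaI cuts after base 2 of each site, so after position 41.
Combined cut positions: 12, 41.
Circular molecule, 2 cuts → 2 fragments:
  13–41 → 29 bp
  42–90 then 1–12 → 49 + 12 = 61 bp
Sorted largest to smallest: 61, 29 bp.

61, 29 bp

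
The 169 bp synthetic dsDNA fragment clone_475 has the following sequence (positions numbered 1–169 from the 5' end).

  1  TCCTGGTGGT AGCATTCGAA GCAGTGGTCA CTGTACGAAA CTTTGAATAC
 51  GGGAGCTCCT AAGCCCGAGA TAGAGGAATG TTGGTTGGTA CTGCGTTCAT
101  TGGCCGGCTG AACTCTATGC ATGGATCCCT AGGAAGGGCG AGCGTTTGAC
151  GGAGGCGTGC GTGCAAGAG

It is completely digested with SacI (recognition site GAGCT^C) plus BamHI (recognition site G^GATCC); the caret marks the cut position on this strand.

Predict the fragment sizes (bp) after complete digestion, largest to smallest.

66, 57, 46 bp

The SacI site (GAGCTC) starts at position 53.
SacI cuts after base 5 of each site (before the last base), so after position 57.
The BamHI site (GGATCC) starts at position 123.
BamHI cuts after the first base of each site, so after position 123.
Combined cut positions: 57, 123.
Linear molecule, 2 cuts → 3 fragments:
  1–57 → 57 bp
  58–123 → 66 bp
  124–169 → 46 bp
Sorted largest to smallest: 66, 57, 46 bp.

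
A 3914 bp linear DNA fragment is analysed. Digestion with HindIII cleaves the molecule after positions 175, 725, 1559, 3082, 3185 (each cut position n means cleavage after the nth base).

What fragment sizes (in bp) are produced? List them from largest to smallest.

1523, 834, 729, 550, 175, 103 bp

Linear molecule, 5 cuts → 6 fragments:
  175 − 0 = 175 bp
  725 − 175 = 550 bp
  1559 − 725 = 834 bp
  3082 − 1559 = 1523 bp
  3185 − 3082 = 103 bp
  3914 − 3185 = 729 bp
Sorted largest to smallest: 1523, 834, 729, 550, 175, 103 bp.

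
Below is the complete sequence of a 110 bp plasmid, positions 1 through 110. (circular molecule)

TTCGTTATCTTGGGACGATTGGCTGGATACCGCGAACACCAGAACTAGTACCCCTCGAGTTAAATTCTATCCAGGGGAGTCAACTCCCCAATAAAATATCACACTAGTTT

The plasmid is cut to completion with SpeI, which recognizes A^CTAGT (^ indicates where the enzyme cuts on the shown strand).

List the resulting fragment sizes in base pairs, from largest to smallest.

59, 51 bp

SpeI sites (ACTAGT) start at positions 44, 103.
SpeI cuts after the first base of each site, so after positions 44, 103.
Circular molecule, 2 cuts → 2 fragments:
  45–103 → 59 bp
  104–110 then 1–44 → 7 + 44 = 51 bp
Sorted largest to smallest: 59, 51 bp.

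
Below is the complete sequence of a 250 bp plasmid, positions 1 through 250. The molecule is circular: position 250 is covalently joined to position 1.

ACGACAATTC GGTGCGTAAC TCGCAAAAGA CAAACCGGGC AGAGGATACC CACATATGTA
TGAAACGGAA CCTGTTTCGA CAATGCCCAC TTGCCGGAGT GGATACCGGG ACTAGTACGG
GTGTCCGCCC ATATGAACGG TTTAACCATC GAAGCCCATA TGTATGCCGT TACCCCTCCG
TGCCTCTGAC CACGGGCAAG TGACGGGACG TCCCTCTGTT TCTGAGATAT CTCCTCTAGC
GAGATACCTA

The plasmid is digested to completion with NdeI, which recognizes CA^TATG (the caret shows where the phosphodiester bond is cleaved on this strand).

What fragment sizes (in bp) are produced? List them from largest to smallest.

146, 77, 27 bp

NdeI sites (CATATG) start at positions 53, 130, 157.
NdeI cuts after base 2 of each site, so after positions 54, 131, 158.
Circular molecule, 3 cuts → 3 fragments:
  55–131 → 77 bp
  132–158 → 27 bp
  159–250 then 1–54 → 92 + 54 = 146 bp
Sorted largest to smallest: 146, 77, 27 bp.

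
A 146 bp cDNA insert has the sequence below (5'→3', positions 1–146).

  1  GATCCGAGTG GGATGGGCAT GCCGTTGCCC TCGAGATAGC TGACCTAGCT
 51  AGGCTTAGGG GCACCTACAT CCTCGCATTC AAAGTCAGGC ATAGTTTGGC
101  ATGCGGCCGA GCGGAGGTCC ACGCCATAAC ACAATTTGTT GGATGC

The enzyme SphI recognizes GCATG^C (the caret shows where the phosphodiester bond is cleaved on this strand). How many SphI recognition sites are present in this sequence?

2

GCATGC occurs starting at positions 17, 99.
SphI cuts at 2 sites.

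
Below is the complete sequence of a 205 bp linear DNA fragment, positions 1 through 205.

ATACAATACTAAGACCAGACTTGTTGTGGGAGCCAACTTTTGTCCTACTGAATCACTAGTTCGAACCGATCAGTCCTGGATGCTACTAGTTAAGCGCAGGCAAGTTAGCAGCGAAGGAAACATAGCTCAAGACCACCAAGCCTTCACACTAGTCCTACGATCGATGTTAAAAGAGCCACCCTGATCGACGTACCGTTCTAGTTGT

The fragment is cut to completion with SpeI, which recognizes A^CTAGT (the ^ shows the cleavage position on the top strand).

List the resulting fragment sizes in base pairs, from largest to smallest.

63, 57, 55, 30 bp

SpeI sites (ACTAGT) start at positions 55, 85, 148.
SpeI cuts after the first base of each site, so after positions 55, 85, 148.
Linear molecule, 3 cuts → 4 fragments:
  1–55 → 55 bp
  56–85 → 30 bp
  86–148 → 63 bp
  149–205 → 57 bp
Sorted largest to smallest: 63, 57, 55, 30 bp.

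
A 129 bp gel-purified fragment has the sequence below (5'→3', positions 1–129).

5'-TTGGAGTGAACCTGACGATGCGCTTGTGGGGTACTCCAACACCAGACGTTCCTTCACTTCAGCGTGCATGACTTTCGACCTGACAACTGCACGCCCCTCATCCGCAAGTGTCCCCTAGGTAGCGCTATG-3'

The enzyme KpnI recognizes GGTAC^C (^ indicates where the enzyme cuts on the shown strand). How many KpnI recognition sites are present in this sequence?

0

No occurrence of GGTACC is present in the sequence.
KpnI does not cut: 0 sites.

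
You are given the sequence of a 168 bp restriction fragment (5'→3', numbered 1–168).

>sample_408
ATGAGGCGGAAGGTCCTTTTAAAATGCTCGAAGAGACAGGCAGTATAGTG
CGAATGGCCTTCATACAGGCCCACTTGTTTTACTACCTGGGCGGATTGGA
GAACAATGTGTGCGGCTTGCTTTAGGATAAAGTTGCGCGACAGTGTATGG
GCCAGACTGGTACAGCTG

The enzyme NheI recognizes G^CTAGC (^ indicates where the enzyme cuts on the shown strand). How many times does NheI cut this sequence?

No occurrence of GCTAGC is present in the sequence.
NheI does not cut: 0 sites.

0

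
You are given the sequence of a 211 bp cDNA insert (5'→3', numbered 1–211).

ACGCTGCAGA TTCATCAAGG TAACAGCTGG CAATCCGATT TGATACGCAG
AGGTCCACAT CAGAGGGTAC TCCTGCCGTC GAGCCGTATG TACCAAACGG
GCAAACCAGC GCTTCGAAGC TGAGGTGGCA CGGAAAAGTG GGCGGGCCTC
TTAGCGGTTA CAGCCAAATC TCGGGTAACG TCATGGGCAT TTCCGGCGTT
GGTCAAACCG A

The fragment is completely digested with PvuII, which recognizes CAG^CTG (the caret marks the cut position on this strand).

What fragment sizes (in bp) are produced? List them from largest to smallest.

The PvuII site (CAGCTG) starts at position 24.
PvuII cuts after base 3 of each site, so after position 26.
Linear molecule, 1 cut → 2 fragments:
  1–26 → 26 bp
  27–211 → 185 bp
Sorted largest to smallest: 185, 26 bp.

185, 26 bp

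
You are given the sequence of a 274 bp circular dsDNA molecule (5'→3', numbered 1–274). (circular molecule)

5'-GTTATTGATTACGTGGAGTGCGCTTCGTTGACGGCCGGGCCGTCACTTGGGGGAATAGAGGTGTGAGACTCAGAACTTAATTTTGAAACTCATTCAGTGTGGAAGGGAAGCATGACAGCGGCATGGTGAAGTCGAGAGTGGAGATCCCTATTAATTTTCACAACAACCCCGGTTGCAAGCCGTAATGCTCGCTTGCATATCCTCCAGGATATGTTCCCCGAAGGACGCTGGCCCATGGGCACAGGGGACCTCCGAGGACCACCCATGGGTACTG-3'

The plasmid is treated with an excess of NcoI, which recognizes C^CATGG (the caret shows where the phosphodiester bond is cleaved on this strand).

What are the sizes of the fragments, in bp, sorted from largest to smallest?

244, 30 bp

NcoI sites (CCATGG) start at positions 233, 263.
NcoI cuts after the first base of each site, so after positions 233, 263.
Circular molecule, 2 cuts → 2 fragments:
  234–263 → 30 bp
  264–274 then 1–233 → 11 + 233 = 244 bp
Sorted largest to smallest: 244, 30 bp.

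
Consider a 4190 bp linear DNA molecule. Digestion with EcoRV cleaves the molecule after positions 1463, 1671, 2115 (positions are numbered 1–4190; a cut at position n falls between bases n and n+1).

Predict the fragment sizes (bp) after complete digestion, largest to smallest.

2075, 1463, 444, 208 bp

Linear molecule, 3 cuts → 4 fragments:
  1463 − 0 = 1463 bp
  1671 − 1463 = 208 bp
  2115 − 1671 = 444 bp
  4190 − 2115 = 2075 bp
Sorted largest to smallest: 2075, 1463, 444, 208 bp.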